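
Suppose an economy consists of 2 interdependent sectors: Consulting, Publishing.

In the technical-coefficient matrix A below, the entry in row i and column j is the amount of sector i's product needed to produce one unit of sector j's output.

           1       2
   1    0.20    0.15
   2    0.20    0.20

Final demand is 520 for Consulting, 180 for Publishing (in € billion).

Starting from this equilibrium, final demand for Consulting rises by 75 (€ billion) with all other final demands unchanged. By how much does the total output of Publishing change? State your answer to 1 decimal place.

Δx_2 = 24.6

I − A =
  [   0.80    -0.15]
  [  -0.20     0.80]
det(I−A) = (0.80)(0.80) − (-0.15)(-0.20) = 0.6100
adj(I−A) = [[0.80, 0.15], [0.20, 0.80]]
(I − A)⁻¹ = adj(I−A) / det(I−A) ≈
  [   1.3115     0.2459]
  [   0.3279     1.3115]
Δx = (I − A)⁻¹ Δd with Δd having +75 in the Consulting component and 0 elsewhere.
So Δx_2 = L_21 · (+75), where L_21 = adj(I−A)_21 / det(I−A) = 0.20 / 0.6100.
Δx_2 = 0.20 × (+75) / 0.6100 = 15.00 / 0.6100 ≈ 24.6.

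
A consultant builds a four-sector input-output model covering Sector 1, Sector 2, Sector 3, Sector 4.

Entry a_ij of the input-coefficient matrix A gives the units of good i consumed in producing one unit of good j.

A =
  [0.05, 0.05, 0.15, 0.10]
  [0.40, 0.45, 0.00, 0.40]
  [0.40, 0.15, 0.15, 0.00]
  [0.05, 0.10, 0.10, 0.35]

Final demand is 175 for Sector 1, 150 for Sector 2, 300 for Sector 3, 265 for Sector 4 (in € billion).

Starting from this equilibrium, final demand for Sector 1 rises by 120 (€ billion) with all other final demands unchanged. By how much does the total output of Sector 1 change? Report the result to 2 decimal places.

I − A =
  [   0.95    -0.05    -0.15    -0.10]
  [  -0.40     0.55     0.00    -0.40]
  [  -0.40    -0.15     0.85     0.00]
  [  -0.05    -0.10    -0.10     0.65]
Compute the cofactors C_ij = (−1)^(i+j)·(3×3 minor ij) of I−A; the adjugate is their transpose:
adj(I−A) = Cᵀ =
  [ 0.263875   0.052250   0.055125   0.072750]
  [ 0.254000   0.477625   0.084000   0.333000]
  [ 0.169000   0.108875   0.280875   0.093000]
  [ 0.085375   0.094250   0.060375   0.385125]
det(I−A) = Σ_j (I−A)_1j·C_1j = (0.95)(0.263875) + (-0.05)(0.254000) + (-0.15)(0.169000) + (-0.10)(0.085375) = 0.20409375
(I − A)⁻¹ = adj(I−A) / det(I−A) ≈
  [   1.2929     0.2560     0.2701     0.3565]
  [   1.2445     2.3402     0.4116     1.6316]
  [   0.8281     0.5335     1.3762     0.4557]
  [   0.4183     0.4618     0.2958     1.8870]
Δx = (I − A)⁻¹ Δd with Δd having +120 in the Sector 1 component and 0 elsewhere.
So Δx_1 = L_11 · (+120), where L_11 = adj(I−A)_11 / det(I−A) = 0.263875 / 0.20409375.
Δx_1 = 0.263875 × (+120) / 0.20409375 = 31.665 / 0.20409375 ≈ 155.15.

Δx_1 = 155.15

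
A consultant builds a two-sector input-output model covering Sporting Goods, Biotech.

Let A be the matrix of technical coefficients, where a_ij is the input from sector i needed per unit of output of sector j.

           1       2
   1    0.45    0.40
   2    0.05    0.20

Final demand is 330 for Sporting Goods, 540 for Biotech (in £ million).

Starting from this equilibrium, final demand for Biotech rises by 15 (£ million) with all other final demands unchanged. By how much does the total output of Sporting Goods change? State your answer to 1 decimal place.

I − A =
  [   0.55    -0.40]
  [  -0.05     0.80]
det(I−A) = (0.55)(0.80) − (-0.40)(-0.05) = 0.4200
adj(I−A) = [[0.80, 0.40], [0.05, 0.55]]
(I − A)⁻¹ = adj(I−A) / det(I−A) ≈
  [   1.9048     0.9524]
  [   0.1190     1.3095]
Δx = (I − A)⁻¹ Δd with Δd having +15 in the Biotech component and 0 elsewhere.
So Δx_1 = L_12 · (+15), where L_12 = adj(I−A)_12 / det(I−A) = 0.40 / 0.4200.
Δx_1 = 0.40 × (+15) / 0.4200 = 6.00 / 0.4200 ≈ 14.3.

Δx_1 = 14.3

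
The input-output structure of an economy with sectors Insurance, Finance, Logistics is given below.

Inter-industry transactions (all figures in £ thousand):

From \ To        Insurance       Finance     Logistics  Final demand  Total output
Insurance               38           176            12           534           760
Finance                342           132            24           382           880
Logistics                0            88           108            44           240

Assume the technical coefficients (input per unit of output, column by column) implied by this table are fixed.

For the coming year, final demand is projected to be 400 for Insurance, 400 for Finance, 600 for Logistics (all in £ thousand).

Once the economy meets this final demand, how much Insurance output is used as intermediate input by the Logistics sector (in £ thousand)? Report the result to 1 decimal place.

Technical coefficients a_ij = z_ij / X_j:
  a_11 = 38/760 = 0.05, a_21 = 342/760 = 0.45, a_31 = 0/760 = 0.00
  a_12 = 176/880 = 0.20, a_22 = 132/880 = 0.15, a_32 = 88/880 = 0.10
  a_13 = 12/240 = 0.05, a_23 = 24/240 = 0.10, a_33 = 108/240 = 0.45
I − A =
  [   0.95    -0.20    -0.05]
  [  -0.45     0.85    -0.10]
  [   0.00    -0.10     0.55]
Cofactors of I−A, C_ij = (−1)^(i+j)·(minor ij) (rows/columns in the sector order above):
  C_11 = (0.85)(0.55) − (-0.10)(-0.10) = 0.4575
  C_12 = −[(-0.45)(0.55) − (-0.10)(0.00)] = 0.2475
  C_13 = (-0.45)(-0.10) − (0.85)(0.00) = 0.0450
  C_21 = −[(-0.20)(0.55) − (-0.05)(-0.10)] = 0.1150
  C_22 = (0.95)(0.55) − (-0.05)(0.00) = 0.5225
  C_23 = −[(0.95)(-0.10) − (-0.20)(0.00)] = 0.0950
  C_31 = (-0.20)(-0.10) − (-0.05)(0.85) = 0.0625
  C_32 = −[(0.95)(-0.10) − (-0.05)(-0.45)] = 0.1175
  C_33 = (0.95)(0.85) − (-0.20)(-0.45) = 0.7175
det(I−A) = Σ_j (I−A)_1j·C_1j = (0.95)(0.4575) + (-0.20)(0.2475) + (-0.05)(0.0450) = 0.382875
adj(I−A) = Cᵀ =
  [ 0.4575   0.1150   0.0625]
  [ 0.2475   0.5225   0.1175]
  [ 0.0450   0.0950   0.7175]
(I − A)⁻¹ = adj(I−A) / det(I−A) ≈
  [   1.1949     0.3004     0.1632]
  [   0.6464     1.3647     0.3069]
  [   0.1175     0.2481     1.8740]
First solve x = (I − A)⁻¹ d = adj(I−A)·d / det(I−A); in particular x_3 = (0.0450·400 + 0.0950·400 + 0.7175·600) / 0.382875 = 486.50 / 0.382875 ≈ 1270.650.
Intermediate flow from 1 to 3: z_13 = a_13 · x_3 = 0.05 × 486.50 / 0.382875 = 24.325 / 0.382875 ≈ 63.5.

z_13 = 63.5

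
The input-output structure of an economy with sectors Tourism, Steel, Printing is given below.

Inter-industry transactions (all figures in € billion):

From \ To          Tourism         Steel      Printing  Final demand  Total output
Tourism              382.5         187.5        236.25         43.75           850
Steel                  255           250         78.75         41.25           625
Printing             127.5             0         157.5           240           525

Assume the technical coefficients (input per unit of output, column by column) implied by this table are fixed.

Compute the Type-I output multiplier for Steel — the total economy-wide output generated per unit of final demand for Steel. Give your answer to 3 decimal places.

m_2 = 4.741

Technical coefficients a_ij = z_ij / X_j:
  a_11 = 382.5/850 = 0.45, a_21 = 255/850 = 0.30, a_31 = 127.5/850 = 0.15
  a_12 = 187.5/625 = 0.30, a_22 = 250/625 = 0.40, a_32 = 0/625 = 0.00
  a_13 = 236.25/525 = 0.45, a_23 = 78.75/525 = 0.15, a_33 = 157.5/525 = 0.30
I − A =
  [   0.55    -0.30    -0.45]
  [  -0.30     0.60    -0.15]
  [  -0.15     0.00     0.70]
Cofactors of I−A, C_ij = (−1)^(i+j)·(minor ij) (rows/columns in the sector order above):
  C_11 = (0.60)(0.70) − (-0.15)(0.00) = 0.4200
  C_12 = −[(-0.30)(0.70) − (-0.15)(-0.15)] = 0.2325
  C_13 = (-0.30)(0.00) − (0.60)(-0.15) = 0.0900
  C_21 = −[(-0.30)(0.70) − (-0.45)(0.00)] = 0.2100
  C_22 = (0.55)(0.70) − (-0.45)(-0.15) = 0.3175
  C_23 = −[(0.55)(0.00) − (-0.30)(-0.15)] = 0.0450
  C_31 = (-0.30)(-0.15) − (-0.45)(0.60) = 0.3150
  C_32 = −[(0.55)(-0.15) − (-0.45)(-0.30)] = 0.2175
  C_33 = (0.55)(0.60) − (-0.30)(-0.30) = 0.2400
det(I−A) = Σ_j (I−A)_1j·C_1j = (0.55)(0.4200) + (-0.30)(0.2325) + (-0.45)(0.0900) = 0.12075
adj(I−A) = Cᵀ =
  [ 0.4200   0.2100   0.3150]
  [ 0.2325   0.3175   0.2175]
  [ 0.0900   0.0450   0.2400]
(I − A)⁻¹ = adj(I−A) / det(I−A) ≈
  [   3.4783     1.7391     2.6087]
  [   1.9255     2.6294     1.8012]
  [   0.7453     0.3727     1.9876]
The output multiplier for sector j is the column-j sum of the Leontief inverse (I − A)⁻¹ = adj(I−A) / det(I−A).
Column 2 of adj(I−A): (0.2100, 0.3175, 0.0450); det(I−A) = 0.12075.
m_2 = (0.2100 + 0.3175 + 0.0450) / 0.12075 = 0.5725 / 0.12075 ≈ 4.741.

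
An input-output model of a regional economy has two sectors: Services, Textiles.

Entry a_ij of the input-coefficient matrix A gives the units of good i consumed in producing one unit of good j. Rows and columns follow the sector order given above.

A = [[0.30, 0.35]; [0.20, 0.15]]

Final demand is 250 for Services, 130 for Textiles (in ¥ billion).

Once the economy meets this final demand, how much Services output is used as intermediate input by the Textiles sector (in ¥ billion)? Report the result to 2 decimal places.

z_12 = 94.00

I − A =
  [   0.70    -0.35]
  [  -0.20     0.85]
det(I−A) = (0.70)(0.85) − (-0.35)(-0.20) = 0.5250
adj(I−A) = [[0.85, 0.35], [0.20, 0.70]]
(I − A)⁻¹ = adj(I−A) / det(I−A) ≈
  [   1.6190     0.6667]
  [   0.3810     1.3333]
First solve x = (I − A)⁻¹ d = adj(I−A)·d / det(I−A); in particular x_2 = (0.20·250 + 0.70·130) / 0.5250 = 141.00 / 0.5250 ≈ 268.5714.
Intermediate flow from 1 to 2: z_12 = a_12 · x_2 = 0.35 × 141.00 / 0.5250 = 49.35 / 0.5250 = 94.00.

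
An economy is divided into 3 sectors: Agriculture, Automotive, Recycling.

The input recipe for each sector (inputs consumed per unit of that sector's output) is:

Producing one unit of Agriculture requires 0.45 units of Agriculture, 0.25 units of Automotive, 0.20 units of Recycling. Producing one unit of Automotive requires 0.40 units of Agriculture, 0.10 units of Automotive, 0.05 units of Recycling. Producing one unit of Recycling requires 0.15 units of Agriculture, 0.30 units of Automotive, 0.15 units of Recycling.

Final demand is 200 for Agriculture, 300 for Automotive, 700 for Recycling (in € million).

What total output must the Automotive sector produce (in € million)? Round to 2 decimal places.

I − A =
  [   0.55    -0.40    -0.15]
  [  -0.25     0.90    -0.30]
  [  -0.20    -0.05     0.85]
Cofactors of I−A, C_ij = (−1)^(i+j)·(minor ij) (rows/columns in the sector order above):
  C_11 = (0.90)(0.85) − (-0.30)(-0.05) = 0.7500
  C_12 = −[(-0.25)(0.85) − (-0.30)(-0.20)] = 0.2725
  C_13 = (-0.25)(-0.05) − (0.90)(-0.20) = 0.1925
  C_21 = −[(-0.40)(0.85) − (-0.15)(-0.05)] = 0.3475
  C_22 = (0.55)(0.85) − (-0.15)(-0.20) = 0.4375
  C_23 = −[(0.55)(-0.05) − (-0.40)(-0.20)] = 0.1075
  C_31 = (-0.40)(-0.30) − (-0.15)(0.90) = 0.2550
  C_32 = −[(0.55)(-0.30) − (-0.15)(-0.25)] = 0.2025
  C_33 = (0.55)(0.90) − (-0.40)(-0.25) = 0.3950
det(I−A) = Σ_j (I−A)_1j·C_1j = (0.55)(0.7500) + (-0.40)(0.2725) + (-0.15)(0.1925) = 0.274625
adj(I−A) = Cᵀ =
  [ 0.7500   0.3475   0.2550]
  [ 0.2725   0.4375   0.2025]
  [ 0.1925   0.1075   0.3950]
(I − A)⁻¹ = adj(I−A) / det(I−A) ≈
  [   2.7310     1.2654     0.9285]
  [   0.9923     1.5931     0.7374]
  [   0.7010     0.3914     1.4383]
x = (I − A)⁻¹ d = adj(I−A)·d / det(I−A), with det(I−A) = 0.274625:
  x_1 = (0.7500·200 + 0.3475·300 + 0.2550·700) / 0.274625 = 432.75 / 0.274625 ≈ 1575.79
  x_2 = (0.2725·200 + 0.4375·300 + 0.2025·700) / 0.274625 = 327.50 / 0.274625 ≈ 1192.54
  x_3 = (0.1925·200 + 0.1075·300 + 0.3950·700) / 0.274625 = 347.25 / 0.274625 ≈ 1264.45

x_2 = 1192.54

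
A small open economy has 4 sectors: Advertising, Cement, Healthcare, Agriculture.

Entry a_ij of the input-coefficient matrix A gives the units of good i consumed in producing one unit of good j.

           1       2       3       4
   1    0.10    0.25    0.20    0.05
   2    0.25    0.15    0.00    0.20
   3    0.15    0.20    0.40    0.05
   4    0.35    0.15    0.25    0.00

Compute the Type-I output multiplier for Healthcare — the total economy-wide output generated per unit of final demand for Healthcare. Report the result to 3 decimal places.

m_3 = 3.673

I − A =
  [   0.90    -0.25    -0.20    -0.05]
  [  -0.25     0.85     0.00    -0.20]
  [  -0.15    -0.20     0.60    -0.05]
  [  -0.35    -0.15    -0.25     1.00]
Compute the cofactors C_ij = (−1)^(i+j)·(3×3 minor ij) of I−A; the adjugate is their transpose:
adj(I−A) = Cᵀ =
  [ 0.471375   0.195375   0.187125   0.072000]
  [ 0.196375   0.482875   0.112125   0.112000]
  [ 0.203750   0.226250   0.641250   0.087500]
  [ 0.245375   0.197375   0.242625   0.386000]
det(I−A) = Σ_j (I−A)_1j·C_1j = (0.90)(0.471375) + (-0.25)(0.196375) + (-0.20)(0.203750) + (-0.05)(0.245375) = 0.322125
(I − A)⁻¹ = adj(I−A) / det(I−A) ≈
  [   1.4633     0.6065     0.5809     0.2235]
  [   0.6096     1.4990     0.3481     0.3477]
  [   0.6325     0.7024     1.9907     0.2716]
  [   0.7617     0.6127     0.7532     1.1983]
The output multiplier for sector j is the column-j sum of the Leontief inverse (I − A)⁻¹ = adj(I−A) / det(I−A).
Column 3 of adj(I−A): (0.187125, 0.112125, 0.641250, 0.242625); det(I−A) = 0.322125.
m_3 = (0.187125 + 0.112125 + 0.641250 + 0.242625) / 0.322125 = 1.183125 / 0.322125 ≈ 3.673.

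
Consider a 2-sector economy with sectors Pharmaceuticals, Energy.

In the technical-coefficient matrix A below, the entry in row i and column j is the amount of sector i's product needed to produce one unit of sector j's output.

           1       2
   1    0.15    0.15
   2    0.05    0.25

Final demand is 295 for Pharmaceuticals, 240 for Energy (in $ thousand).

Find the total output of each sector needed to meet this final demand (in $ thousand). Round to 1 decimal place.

I − A =
  [   0.85    -0.15]
  [  -0.05     0.75]
det(I−A) = (0.85)(0.75) − (-0.15)(-0.05) = 0.6300
adj(I−A) = [[0.75, 0.15], [0.05, 0.85]]
(I − A)⁻¹ = adj(I−A) / det(I−A) ≈
  [   1.1905     0.2381]
  [   0.0794     1.3492]
x = (I − A)⁻¹ d = adj(I−A)·d / det(I−A), with det(I−A) = 0.6300:
  x_1 = (0.75·295 + 0.15·240) / 0.6300 = 257.25 / 0.6300 ≈ 408.3
  x_2 = (0.05·295 + 0.85·240) / 0.6300 = 218.75 / 0.6300 ≈ 347.2

x_1 = 408.3, x_2 = 347.2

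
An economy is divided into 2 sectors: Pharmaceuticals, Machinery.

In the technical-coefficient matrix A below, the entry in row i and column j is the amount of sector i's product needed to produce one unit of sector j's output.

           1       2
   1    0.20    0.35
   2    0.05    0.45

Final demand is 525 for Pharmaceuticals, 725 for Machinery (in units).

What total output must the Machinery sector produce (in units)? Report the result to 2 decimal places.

I − A =
  [   0.80    -0.35]
  [  -0.05     0.55]
det(I−A) = (0.80)(0.55) − (-0.35)(-0.05) = 0.4225
adj(I−A) = [[0.55, 0.35], [0.05, 0.80]]
(I − A)⁻¹ = adj(I−A) / det(I−A) ≈
  [   1.3018     0.8284]
  [   0.1183     1.8935]
x = (I − A)⁻¹ d = adj(I−A)·d / det(I−A), with det(I−A) = 0.4225:
  x_1 = (0.55·525 + 0.35·725) / 0.4225 = 542.50 / 0.4225 ≈ 1284.02
  x_2 = (0.05·525 + 0.80·725) / 0.4225 = 606.25 / 0.4225 ≈ 1434.91

x_2 = 1434.91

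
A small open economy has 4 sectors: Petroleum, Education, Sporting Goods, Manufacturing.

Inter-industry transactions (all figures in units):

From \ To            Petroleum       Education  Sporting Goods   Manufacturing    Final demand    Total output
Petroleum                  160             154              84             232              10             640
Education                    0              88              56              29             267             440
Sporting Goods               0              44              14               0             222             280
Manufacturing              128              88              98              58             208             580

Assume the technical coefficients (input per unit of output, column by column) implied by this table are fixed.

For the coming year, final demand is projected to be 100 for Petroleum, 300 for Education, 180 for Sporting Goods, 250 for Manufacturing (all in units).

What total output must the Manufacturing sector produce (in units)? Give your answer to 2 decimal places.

Technical coefficients a_ij = z_ij / X_j:
  a_11 = 160/640 = 0.25, a_21 = 0/640 = 0.00, a_31 = 0/640 = 0.00, a_41 = 128/640 = 0.20
  a_12 = 154/440 = 0.35, a_22 = 88/440 = 0.20, a_32 = 44/440 = 0.10, a_42 = 88/440 = 0.20
  a_13 = 84/280 = 0.30, a_23 = 56/280 = 0.20, a_33 = 14/280 = 0.05, a_43 = 98/280 = 0.35
  a_14 = 232/580 = 0.40, a_24 = 29/580 = 0.05, a_34 = 0/580 = 0.00, a_44 = 58/580 = 0.10
I − A =
  [   0.75    -0.35    -0.30    -0.40]
  [   0.00     0.80    -0.20    -0.05]
  [   0.00    -0.10     0.95     0.00]
  [  -0.20    -0.20    -0.35     0.90]
Compute the cofactors C_ij = (−1)^(i+j)·(3×3 minor ij) of I−A; the adjugate is their transpose:
adj(I−A) = Cᵀ =
  [ 0.654750   0.416250   0.410125   0.314125]
  [ 0.009500   0.565250   0.135125   0.035625]
  [ 0.001000   0.059500   0.465000   0.003750]
  [ 0.148000   0.241250   0.302000   0.555000]
det(I−A) = Σ_j (I−A)_1j·C_1j = (0.75)(0.654750) + (-0.35)(0.009500) + (-0.30)(0.001000) + (-0.40)(0.148000) = 0.4282375
(I − A)⁻¹ = adj(I−A) / det(I−A) ≈
  [   1.5289     0.9720     0.9577     0.7335]
  [   0.0222     1.3199     0.3155     0.0832]
  [   0.0023     0.1389     1.0858     0.0088]
  [   0.3456     0.5634     0.7052     1.2960]
x = (I − A)⁻¹ d = adj(I−A)·d / det(I−A), with det(I−A) = 0.4282375:
  x_1 = (0.654750·100 + 0.416250·300 + 0.410125·180 + 0.314125·250) / 0.4282375 = 342.70375 / 0.4282375 ≈ 800.27
  x_2 = (0.009500·100 + 0.565250·300 + 0.135125·180 + 0.035625·250) / 0.4282375 = 203.75375 / 0.4282375 ≈ 475.80
  x_3 = (0.001000·100 + 0.059500·300 + 0.465000·180 + 0.003750·250) / 0.4282375 = 102.5875 / 0.4282375 ≈ 239.56
  x_4 = (0.148000·100 + 0.241250·300 + 0.302000·180 + 0.555000·250) / 0.4282375 = 280.285 / 0.4282375 ≈ 654.51

x_4 = 654.51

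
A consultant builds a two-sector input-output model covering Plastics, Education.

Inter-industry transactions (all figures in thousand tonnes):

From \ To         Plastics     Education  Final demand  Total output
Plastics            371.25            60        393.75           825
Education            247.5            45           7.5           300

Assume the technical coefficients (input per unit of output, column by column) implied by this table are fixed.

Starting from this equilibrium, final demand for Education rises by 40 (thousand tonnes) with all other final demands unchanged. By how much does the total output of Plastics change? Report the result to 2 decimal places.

Δx_P = 19.63

Technical coefficients a_ij = z_ij / X_j:
  a_PP = 371.25/825 = 0.45, a_EP = 247.5/825 = 0.30
  a_PE = 60/300 = 0.20, a_EE = 45/300 = 0.15
I − A =
  [   0.55    -0.20]
  [  -0.30     0.85]
det(I−A) = (0.55)(0.85) − (-0.20)(-0.30) = 0.4075
adj(I−A) = [[0.85, 0.20], [0.30, 0.55]]
(I − A)⁻¹ = adj(I−A) / det(I−A) ≈
  [   2.0859     0.4908]
  [   0.7362     1.3497]
Δx = (I − A)⁻¹ Δd with Δd having +40 in the Education component and 0 elsewhere.
So Δx_P = L_PE · (+40), where L_PE = adj(I−A)_PE / det(I−A) = 0.20 / 0.4075.
Δx_P = 0.20 × (+40) / 0.4075 = 8.00 / 0.4075 ≈ 19.63.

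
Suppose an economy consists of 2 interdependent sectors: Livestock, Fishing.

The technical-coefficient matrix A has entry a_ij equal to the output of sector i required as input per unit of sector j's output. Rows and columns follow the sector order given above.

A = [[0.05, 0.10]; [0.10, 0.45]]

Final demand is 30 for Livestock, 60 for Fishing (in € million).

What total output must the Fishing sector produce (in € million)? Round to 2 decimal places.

x_F = 117.07

I − A =
  [   0.95    -0.10]
  [  -0.10     0.55]
det(I−A) = (0.95)(0.55) − (-0.10)(-0.10) = 0.5125
adj(I−A) = [[0.55, 0.10], [0.10, 0.95]]
(I − A)⁻¹ = adj(I−A) / det(I−A) ≈
  [   1.0732     0.1951]
  [   0.1951     1.8537]
x = (I − A)⁻¹ d = adj(I−A)·d / det(I−A), with det(I−A) = 0.5125:
  x_L = (0.55·30 + 0.10·60) / 0.5125 = 22.50 / 0.5125 ≈ 43.90
  x_F = (0.10·30 + 0.95·60) / 0.5125 = 60.00 / 0.5125 ≈ 117.07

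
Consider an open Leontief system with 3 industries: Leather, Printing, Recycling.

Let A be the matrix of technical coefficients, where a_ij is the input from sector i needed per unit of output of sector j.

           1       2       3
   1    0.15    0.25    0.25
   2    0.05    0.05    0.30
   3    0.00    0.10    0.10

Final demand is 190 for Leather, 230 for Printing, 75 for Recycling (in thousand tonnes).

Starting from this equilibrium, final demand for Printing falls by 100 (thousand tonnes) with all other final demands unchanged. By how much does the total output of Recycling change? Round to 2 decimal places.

Δx_3 = -12.34

I − A =
  [   0.85    -0.25    -0.25]
  [  -0.05     0.95    -0.30]
  [   0.00    -0.10     0.90]
Cofactors of I−A, C_ij = (−1)^(i+j)·(minor ij) (rows/columns in the sector order above):
  C_11 = (0.95)(0.90) − (-0.30)(-0.10) = 0.8250
  C_12 = −[(-0.05)(0.90) − (-0.30)(0.00)] = 0.0450
  C_13 = (-0.05)(-0.10) − (0.95)(0.00) = 0.0050
  C_21 = −[(-0.25)(0.90) − (-0.25)(-0.10)] = 0.2500
  C_22 = (0.85)(0.90) − (-0.25)(0.00) = 0.7650
  C_23 = −[(0.85)(-0.10) − (-0.25)(0.00)] = 0.0850
  C_31 = (-0.25)(-0.30) − (-0.25)(0.95) = 0.3125
  C_32 = −[(0.85)(-0.30) − (-0.25)(-0.05)] = 0.2675
  C_33 = (0.85)(0.95) − (-0.25)(-0.05) = 0.7950
det(I−A) = Σ_j (I−A)_1j·C_1j = (0.85)(0.8250) + (-0.25)(0.0450) + (-0.25)(0.0050) = 0.68875
adj(I−A) = Cᵀ =
  [ 0.8250   0.2500   0.3125]
  [ 0.0450   0.7650   0.2675]
  [ 0.0050   0.0850   0.7950]
(I − A)⁻¹ = adj(I−A) / det(I−A) ≈
  [   1.1978     0.3630     0.4537]
  [   0.0653     1.1107     0.3884]
  [   0.0073     0.1234     1.1543]
Δx = (I − A)⁻¹ Δd with Δd having -100 in the Printing component and 0 elsewhere.
So Δx_3 = L_32 · (-100), where L_32 = adj(I−A)_32 / det(I−A) = 0.0850 / 0.68875.
Δx_3 = 0.0850 × (-100) / 0.68875 = -8.50 / 0.68875 ≈ -12.34.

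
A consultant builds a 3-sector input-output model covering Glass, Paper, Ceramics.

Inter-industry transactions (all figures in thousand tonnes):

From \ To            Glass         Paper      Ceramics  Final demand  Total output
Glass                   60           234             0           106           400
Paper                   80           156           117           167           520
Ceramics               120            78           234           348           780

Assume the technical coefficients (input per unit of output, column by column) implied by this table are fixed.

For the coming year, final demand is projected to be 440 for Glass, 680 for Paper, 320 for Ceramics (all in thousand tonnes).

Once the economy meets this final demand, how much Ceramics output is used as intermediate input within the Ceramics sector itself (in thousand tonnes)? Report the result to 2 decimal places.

Technical coefficients a_ij = z_ij / X_j:
  a_11 = 60/400 = 0.15, a_21 = 80/400 = 0.20, a_31 = 120/400 = 0.30
  a_12 = 234/520 = 0.45, a_22 = 156/520 = 0.30, a_32 = 78/520 = 0.15
  a_13 = 0/780 = 0.00, a_23 = 117/780 = 0.15, a_33 = 234/780 = 0.30
I − A =
  [   0.85    -0.45     0.00]
  [  -0.20     0.70    -0.15]
  [  -0.30    -0.15     0.70]
Cofactors of I−A, C_ij = (−1)^(i+j)·(minor ij) (rows/columns in the sector order above):
  C_11 = (0.70)(0.70) − (-0.15)(-0.15) = 0.4675
  C_12 = −[(-0.20)(0.70) − (-0.15)(-0.30)] = 0.1850
  C_13 = (-0.20)(-0.15) − (0.70)(-0.30) = 0.2400
  C_21 = −[(-0.45)(0.70) − (0.00)(-0.15)] = 0.3150
  C_22 = (0.85)(0.70) − (0.00)(-0.30) = 0.5950
  C_23 = −[(0.85)(-0.15) − (-0.45)(-0.30)] = 0.2625
  C_31 = (-0.45)(-0.15) − (0.00)(0.70) = 0.0675
  C_32 = −[(0.85)(-0.15) − (0.00)(-0.20)] = 0.1275
  C_33 = (0.85)(0.70) − (-0.45)(-0.20) = 0.5050
det(I−A) = Σ_j (I−A)_1j·C_1j = (0.85)(0.4675) + (-0.45)(0.1850) + (0.00)(0.2400) = 0.314125
adj(I−A) = Cᵀ =
  [ 0.4675   0.3150   0.0675]
  [ 0.1850   0.5950   0.1275]
  [ 0.2400   0.2625   0.5050]
(I − A)⁻¹ = adj(I−A) / det(I−A) ≈
  [   1.4883     1.0028     0.2149]
  [   0.5889     1.8942     0.4059]
  [   0.7640     0.8357     1.6076]
First solve x = (I − A)⁻¹ d = adj(I−A)·d / det(I−A); in particular x_3 = (0.2400·440 + 0.2625·680 + 0.5050·320) / 0.314125 = 445.70 / 0.314125 ≈ 1418.8619.
Intermediate flow from 3 to 3: z_33 = a_33 · x_3 = 0.30 × 445.70 / 0.314125 = 133.71 / 0.314125 ≈ 425.66.

z_33 = 425.66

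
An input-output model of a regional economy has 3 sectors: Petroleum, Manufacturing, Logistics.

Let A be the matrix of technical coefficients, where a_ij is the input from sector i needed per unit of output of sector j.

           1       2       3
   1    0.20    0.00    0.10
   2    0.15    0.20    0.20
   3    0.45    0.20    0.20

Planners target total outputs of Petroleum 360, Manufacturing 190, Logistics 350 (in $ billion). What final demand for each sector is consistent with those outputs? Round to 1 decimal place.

d_1 = 253.0, d_2 = 28.0, d_3 = 80.0

I − A =
  [   0.80     0.00    -0.10]
  [  -0.15     0.80    -0.20]
  [  -0.45    -0.20     0.80]
d = (I − A) x:
  d_1 = (+0.80)·360 + (+0.00)·190 + (-0.10)·350 = 253.0
  d_2 = (-0.15)·360 + (+0.80)·190 + (-0.20)·350 = 28.0
  d_3 = (-0.45)·360 + (-0.20)·190 + (+0.80)·350 = 80.0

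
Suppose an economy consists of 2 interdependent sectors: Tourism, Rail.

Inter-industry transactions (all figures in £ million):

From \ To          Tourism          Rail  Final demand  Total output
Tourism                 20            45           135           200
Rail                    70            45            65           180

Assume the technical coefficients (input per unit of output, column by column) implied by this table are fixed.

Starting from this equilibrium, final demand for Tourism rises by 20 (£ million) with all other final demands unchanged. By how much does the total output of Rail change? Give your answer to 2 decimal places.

Technical coefficients a_ij = z_ij / X_j:
  a_11 = 20/200 = 0.10, a_21 = 70/200 = 0.35
  a_12 = 45/180 = 0.25, a_22 = 45/180 = 0.25
I − A =
  [   0.90    -0.25]
  [  -0.35     0.75]
det(I−A) = (0.90)(0.75) − (-0.25)(-0.35) = 0.5875
adj(I−A) = [[0.75, 0.25], [0.35, 0.90]]
(I − A)⁻¹ = adj(I−A) / det(I−A) ≈
  [   1.2766     0.4255]
  [   0.5957     1.5319]
Δx = (I − A)⁻¹ Δd with Δd having +20 in the Tourism component and 0 elsewhere.
So Δx_2 = L_21 · (+20), where L_21 = adj(I−A)_21 / det(I−A) = 0.35 / 0.5875.
Δx_2 = 0.35 × (+20) / 0.5875 = 7.00 / 0.5875 ≈ 11.91.

Δx_2 = 11.91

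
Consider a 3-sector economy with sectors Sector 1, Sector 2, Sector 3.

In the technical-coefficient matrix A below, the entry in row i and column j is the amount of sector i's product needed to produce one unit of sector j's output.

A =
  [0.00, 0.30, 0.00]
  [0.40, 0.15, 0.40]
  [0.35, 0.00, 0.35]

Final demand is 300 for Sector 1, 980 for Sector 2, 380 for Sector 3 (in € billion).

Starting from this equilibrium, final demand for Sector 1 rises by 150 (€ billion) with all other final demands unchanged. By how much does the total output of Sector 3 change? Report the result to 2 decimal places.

I − A =
  [   1.00    -0.30     0.00]
  [  -0.40     0.85    -0.40]
  [  -0.35     0.00     0.65]
Cofactors of I−A, C_ij = (−1)^(i+j)·(minor ij) (rows/columns in the sector order above):
  C_11 = (0.85)(0.65) − (-0.40)(0.00) = 0.5525
  C_12 = −[(-0.40)(0.65) − (-0.40)(-0.35)] = 0.4000
  C_13 = (-0.40)(0.00) − (0.85)(-0.35) = 0.2975
  C_21 = −[(-0.30)(0.65) − (0.00)(0.00)] = 0.1950
  C_22 = (1.00)(0.65) − (0.00)(-0.35) = 0.6500
  C_23 = −[(1.00)(0.00) − (-0.30)(-0.35)] = 0.1050
  C_31 = (-0.30)(-0.40) − (0.00)(0.85) = 0.1200
  C_32 = −[(1.00)(-0.40) − (0.00)(-0.40)] = 0.4000
  C_33 = (1.00)(0.85) − (-0.30)(-0.40) = 0.7300
det(I−A) = Σ_j (I−A)_1j·C_1j = (1.00)(0.5525) + (-0.30)(0.4000) + (0.00)(0.2975) = 0.4325
adj(I−A) = Cᵀ =
  [ 0.5525   0.1950   0.1200]
  [ 0.4000   0.6500   0.4000]
  [ 0.2975   0.1050   0.7300]
(I − A)⁻¹ = adj(I−A) / det(I−A) ≈
  [   1.2775     0.4509     0.2775]
  [   0.9249     1.5029     0.9249]
  [   0.6879     0.2428     1.6879]
Δx = (I − A)⁻¹ Δd with Δd having +150 in the Sector 1 component and 0 elsewhere.
So Δx_3 = L_31 · (+150), where L_31 = adj(I−A)_31 / det(I−A) = 0.2975 / 0.4325.
Δx_3 = 0.2975 × (+150) / 0.4325 = 44.625 / 0.4325 ≈ 103.18.

Δx_3 = 103.18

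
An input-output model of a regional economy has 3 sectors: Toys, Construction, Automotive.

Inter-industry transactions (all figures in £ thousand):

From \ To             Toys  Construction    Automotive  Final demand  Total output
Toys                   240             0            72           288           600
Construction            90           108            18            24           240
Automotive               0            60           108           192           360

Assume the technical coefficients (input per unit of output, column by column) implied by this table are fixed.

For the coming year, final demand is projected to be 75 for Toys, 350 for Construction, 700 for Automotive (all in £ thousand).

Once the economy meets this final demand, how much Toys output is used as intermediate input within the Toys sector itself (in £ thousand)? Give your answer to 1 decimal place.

z_TT = 226.7

Technical coefficients a_ij = z_ij / X_j:
  a_TT = 240/600 = 0.40, a_CT = 90/600 = 0.15, a_AT = 0/600 = 0.00
  a_TC = 0/240 = 0.00, a_CC = 108/240 = 0.45, a_AC = 60/240 = 0.25
  a_TA = 72/360 = 0.20, a_CA = 18/360 = 0.05, a_AA = 108/360 = 0.30
I − A =
  [   0.60     0.00    -0.20]
  [  -0.15     0.55    -0.05]
  [   0.00    -0.25     0.70]
Cofactors of I−A, C_ij = (−1)^(i+j)·(minor ij) (rows/columns in the sector order above):
  C_11 = (0.55)(0.70) − (-0.05)(-0.25) = 0.3725
  C_12 = −[(-0.15)(0.70) − (-0.05)(0.00)] = 0.1050
  C_13 = (-0.15)(-0.25) − (0.55)(0.00) = 0.0375
  C_21 = −[(0.00)(0.70) − (-0.20)(-0.25)] = 0.0500
  C_22 = (0.60)(0.70) − (-0.20)(0.00) = 0.4200
  C_23 = −[(0.60)(-0.25) − (0.00)(0.00)] = 0.1500
  C_31 = (0.00)(-0.05) − (-0.20)(0.55) = 0.1100
  C_32 = −[(0.60)(-0.05) − (-0.20)(-0.15)] = 0.0600
  C_33 = (0.60)(0.55) − (0.00)(-0.15) = 0.3300
det(I−A) = Σ_j (I−A)_1j·C_1j = (0.60)(0.3725) + (0.00)(0.1050) + (-0.20)(0.0375) = 0.2160
adj(I−A) = Cᵀ =
  [ 0.3725   0.0500   0.1100]
  [ 0.1050   0.4200   0.0600]
  [ 0.0375   0.1500   0.3300]
(I − A)⁻¹ = adj(I−A) / det(I−A) ≈
  [   1.7245     0.2315     0.5093]
  [   0.4861     1.9444     0.2778]
  [   0.1736     0.6944     1.5278]
First solve x = (I − A)⁻¹ d = adj(I−A)·d / det(I−A); in particular x_T = (0.3725·75 + 0.0500·350 + 0.1100·700) / 0.2160 = 122.4375 / 0.2160 ≈ 566.840.
Intermediate flow from T to T: z_TT = a_TT · x_T = 0.40 × 122.4375 / 0.2160 = 48.975 / 0.2160 ≈ 226.7.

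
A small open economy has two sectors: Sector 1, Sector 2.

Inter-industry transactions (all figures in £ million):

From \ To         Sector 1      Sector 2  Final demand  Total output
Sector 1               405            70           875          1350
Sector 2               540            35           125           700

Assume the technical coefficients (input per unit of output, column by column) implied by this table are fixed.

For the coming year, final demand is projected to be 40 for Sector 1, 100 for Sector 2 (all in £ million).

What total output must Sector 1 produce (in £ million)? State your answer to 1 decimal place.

x_1 = 76.8

Technical coefficients a_ij = z_ij / X_j:
  a_11 = 405/1350 = 0.30, a_21 = 540/1350 = 0.40
  a_12 = 70/700 = 0.10, a_22 = 35/700 = 0.05
I − A =
  [   0.70    -0.10]
  [  -0.40     0.95]
det(I−A) = (0.70)(0.95) − (-0.10)(-0.40) = 0.6250
adj(I−A) = [[0.95, 0.10], [0.40, 0.70]]
(I − A)⁻¹ = adj(I−A) / det(I−A) ≈
  [   1.5200     0.1600]
  [   0.6400     1.1200]
x = (I − A)⁻¹ d = adj(I−A)·d / det(I−A), with det(I−A) = 0.6250:
  x_1 = (0.95·40 + 0.10·100) / 0.6250 = 48.00 / 0.6250 = 76.8
  x_2 = (0.40·40 + 0.70·100) / 0.6250 = 86.00 / 0.6250 = 137.6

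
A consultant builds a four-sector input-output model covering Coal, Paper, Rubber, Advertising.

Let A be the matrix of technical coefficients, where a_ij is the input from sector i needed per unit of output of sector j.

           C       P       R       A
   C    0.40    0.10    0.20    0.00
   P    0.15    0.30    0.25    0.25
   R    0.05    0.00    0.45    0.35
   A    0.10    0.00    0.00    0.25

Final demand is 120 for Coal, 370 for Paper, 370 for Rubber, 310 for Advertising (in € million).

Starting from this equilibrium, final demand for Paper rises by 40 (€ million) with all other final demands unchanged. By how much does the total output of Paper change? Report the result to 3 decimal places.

I − A =
  [   0.60    -0.10    -0.20     0.00]
  [  -0.15     0.70    -0.25    -0.25]
  [  -0.05     0.00     0.55    -0.35]
  [  -0.10     0.00     0.00     0.75]
Compute the cofactors C_ij = (−1)^(i+j)·(3×3 minor ij) of I−A; the adjugate is their transpose:
adj(I−A) = Cᵀ =
  [ 0.28875   0.04125   0.12375   0.07150]
  [ 0.09375   0.23300   0.14000   0.14300]
  [ 0.05075   0.00725   0.30125   0.14300]
  [ 0.03850   0.00550   0.01650   0.21450]
det(I−A) = Σ_j (I−A)_1j·C_1j = (0.60)(0.28875) + (-0.10)(0.09375) + (-0.20)(0.05075) + (0.00)(0.03850) = 0.153725
(I − A)⁻¹ = adj(I−A) / det(I−A) ≈
  [   1.8784     0.2683     0.8050     0.4651]
  [   0.6099     1.5157     0.9107     0.9302]
  [   0.3301     0.0472     1.9597     0.9302]
  [   0.2504     0.0358     0.1073     1.3953]
Δx = (I − A)⁻¹ Δd with Δd having +40 in the Paper component and 0 elsewhere.
So Δx_P = L_PP · (+40), where L_PP = adj(I−A)_PP / det(I−A) = 0.23300 / 0.153725.
Δx_P = 0.23300 × (+40) / 0.153725 = 9.32 / 0.153725 ≈ 60.628.

Δx_P = 60.628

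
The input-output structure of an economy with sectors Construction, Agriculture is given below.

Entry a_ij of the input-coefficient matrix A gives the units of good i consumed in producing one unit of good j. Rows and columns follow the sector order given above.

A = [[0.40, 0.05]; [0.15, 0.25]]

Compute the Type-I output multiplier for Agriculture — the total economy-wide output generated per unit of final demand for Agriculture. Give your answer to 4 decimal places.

m_2 = 1.4689

I − A =
  [   0.60    -0.05]
  [  -0.15     0.75]
det(I−A) = (0.60)(0.75) − (-0.05)(-0.15) = 0.4425
adj(I−A) = [[0.75, 0.05], [0.15, 0.60]]
(I − A)⁻¹ = adj(I−A) / det(I−A) ≈
  [   1.69492     0.11299]
  [   0.33898     1.35593]
The output multiplier for sector j is the column-j sum of the Leontief inverse (I − A)⁻¹ = adj(I−A) / det(I−A).
Column 2 of adj(I−A): (0.05, 0.60); det(I−A) = 0.4425.
m_2 = (0.05 + 0.60) / 0.4425 = 0.65 / 0.4425 ≈ 1.4689.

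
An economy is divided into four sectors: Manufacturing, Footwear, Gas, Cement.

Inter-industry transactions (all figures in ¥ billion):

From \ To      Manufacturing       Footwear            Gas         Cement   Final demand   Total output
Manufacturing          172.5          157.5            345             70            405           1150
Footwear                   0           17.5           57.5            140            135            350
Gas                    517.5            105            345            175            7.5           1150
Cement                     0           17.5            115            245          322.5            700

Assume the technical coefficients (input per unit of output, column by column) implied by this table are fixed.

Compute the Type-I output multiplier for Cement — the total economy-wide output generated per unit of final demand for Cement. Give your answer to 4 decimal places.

m_4 = 4.6803

Technical coefficients a_ij = z_ij / X_j:
  a_11 = 172.5/1150 = 0.15, a_21 = 0/1150 = 0.00, a_31 = 517.5/1150 = 0.45, a_41 = 0/1150 = 0.00
  a_12 = 157.5/350 = 0.45, a_22 = 17.5/350 = 0.05, a_32 = 105/350 = 0.30, a_42 = 17.5/350 = 0.05
  a_13 = 345/1150 = 0.30, a_23 = 57.5/1150 = 0.05, a_33 = 345/1150 = 0.30, a_43 = 115/1150 = 0.10
  a_14 = 70/700 = 0.10, a_24 = 140/700 = 0.20, a_34 = 175/700 = 0.25, a_44 = 245/700 = 0.35
I − A =
  [   0.85    -0.45    -0.30    -0.10]
  [   0.00     0.95    -0.05    -0.20]
  [  -0.45    -0.30     0.70    -0.25]
  [   0.00    -0.05    -0.10     0.65]
Compute the cofactors C_ij = (−1)^(i+j)·(3×3 minor ij) of I−A; the adjugate is their transpose:
adj(I−A) = Cᵀ =
  [ 0.385125   0.262250   0.215625   0.222875]
  [ 0.023625   0.273250   0.044625   0.104875]
  [ 0.273375   0.310250   0.516375   0.336125]
  [ 0.043875   0.068750   0.082875   0.414125]
det(I−A) = Σ_j (I−A)_1j·C_1j = (0.85)(0.385125) + (-0.45)(0.023625) + (-0.30)(0.273375) + (-0.10)(0.043875) = 0.230325
(I − A)⁻¹ = adj(I−A) / det(I−A) ≈
  [   1.67209     1.13861     0.93618     0.96765]
  [   0.10257     1.18637     0.19375     0.45533]
  [   1.18691     1.34701     2.24194     1.45935]
  [   0.19049     0.29849     0.35982     1.79800]
The output multiplier for sector j is the column-j sum of the Leontief inverse (I − A)⁻¹ = adj(I−A) / det(I−A).
Column 4 of adj(I−A): (0.222875, 0.104875, 0.336125, 0.414125); det(I−A) = 0.230325.
m_4 = (0.222875 + 0.104875 + 0.336125 + 0.414125) / 0.230325 = 1.078 / 0.230325 ≈ 4.6803.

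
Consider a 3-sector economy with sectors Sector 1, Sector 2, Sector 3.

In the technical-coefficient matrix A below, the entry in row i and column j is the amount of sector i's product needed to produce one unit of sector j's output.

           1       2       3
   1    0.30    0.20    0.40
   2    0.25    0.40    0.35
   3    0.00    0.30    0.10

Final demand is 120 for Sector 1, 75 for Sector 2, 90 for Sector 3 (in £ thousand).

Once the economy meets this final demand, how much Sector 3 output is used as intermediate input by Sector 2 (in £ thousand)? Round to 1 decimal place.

I − A =
  [   0.70    -0.20    -0.40]
  [  -0.25     0.60    -0.35]
  [   0.00    -0.30     0.90]
Cofactors of I−A, C_ij = (−1)^(i+j)·(minor ij) (rows/columns in the sector order above):
  C_11 = (0.60)(0.90) − (-0.35)(-0.30) = 0.4350
  C_12 = −[(-0.25)(0.90) − (-0.35)(0.00)] = 0.2250
  C_13 = (-0.25)(-0.30) − (0.60)(0.00) = 0.0750
  C_21 = −[(-0.20)(0.90) − (-0.40)(-0.30)] = 0.3000
  C_22 = (0.70)(0.90) − (-0.40)(0.00) = 0.6300
  C_23 = −[(0.70)(-0.30) − (-0.20)(0.00)] = 0.2100
  C_31 = (-0.20)(-0.35) − (-0.40)(0.60) = 0.3100
  C_32 = −[(0.70)(-0.35) − (-0.40)(-0.25)] = 0.3450
  C_33 = (0.70)(0.60) − (-0.20)(-0.25) = 0.3700
det(I−A) = Σ_j (I−A)_1j·C_1j = (0.70)(0.4350) + (-0.20)(0.2250) + (-0.40)(0.0750) = 0.2295
adj(I−A) = Cᵀ =
  [ 0.4350   0.3000   0.3100]
  [ 0.2250   0.6300   0.3450]
  [ 0.0750   0.2100   0.3700]
(I − A)⁻¹ = adj(I−A) / det(I−A) ≈
  [   1.8954     1.3072     1.3508]
  [   0.9804     2.7451     1.5033]
  [   0.3268     0.9150     1.6122]
First solve x = (I − A)⁻¹ d = adj(I−A)·d / det(I−A); in particular x_2 = (0.2250·120 + 0.6300·75 + 0.3450·90) / 0.2295 = 105.30 / 0.2295 ≈ 458.824.
Intermediate flow from 3 to 2: z_32 = a_32 · x_2 = 0.30 × 105.30 / 0.2295 = 31.59 / 0.2295 ≈ 137.6.

z_32 = 137.6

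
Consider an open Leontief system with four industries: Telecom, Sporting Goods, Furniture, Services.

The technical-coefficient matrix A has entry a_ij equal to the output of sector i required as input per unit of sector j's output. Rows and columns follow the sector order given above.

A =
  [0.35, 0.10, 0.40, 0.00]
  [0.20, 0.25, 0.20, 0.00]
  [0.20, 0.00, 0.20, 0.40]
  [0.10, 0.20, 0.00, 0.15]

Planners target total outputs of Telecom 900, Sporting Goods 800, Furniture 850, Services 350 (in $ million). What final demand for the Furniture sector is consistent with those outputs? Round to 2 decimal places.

d_3 = 360.00

I − A =
  [   0.65    -0.10    -0.40     0.00]
  [  -0.20     0.75    -0.20     0.00]
  [  -0.20     0.00     0.80    -0.40]
  [  -0.10    -0.20     0.00     0.85]
d = (I − A) x:
  d_1 = (+0.65)·900 + (-0.10)·800 + (-0.40)·850 + (+0.00)·350 = 165.00
  d_2 = (-0.20)·900 + (+0.75)·800 + (-0.20)·850 + (+0.00)·350 = 250.00
  d_3 = (-0.20)·900 + (+0.00)·800 + (+0.80)·850 + (-0.40)·350 = 360.00
  d_4 = (-0.10)·900 + (-0.20)·800 + (+0.00)·850 + (+0.85)·350 = 47.50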